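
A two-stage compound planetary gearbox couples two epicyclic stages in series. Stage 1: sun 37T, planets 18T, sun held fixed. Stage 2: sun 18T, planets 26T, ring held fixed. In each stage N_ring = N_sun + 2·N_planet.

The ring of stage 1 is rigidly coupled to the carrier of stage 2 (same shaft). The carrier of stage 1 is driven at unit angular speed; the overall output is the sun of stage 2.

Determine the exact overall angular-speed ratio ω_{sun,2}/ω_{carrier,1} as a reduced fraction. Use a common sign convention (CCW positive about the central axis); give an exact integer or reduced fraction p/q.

Stage 1: N_ring = 37 + 2·18 = 73
Stage 1: 37(ω_s−ω_c) = −73(ω_r−ω_c),  ω_s=0, ω_c=1
Stage 1: ω_r = 1 − (37/73)(0−1) = 110/73
  ⇒ ω_r¹/ω_c¹ = 110/73
Stage 2: N_ring = 18 + 2·26 = 70
Stage 2: 18(ω_s−ω_c) = −70(ω_r−ω_c),  ω_r=0, ω_c=1
Stage 2: ω_s = 1 − (70/18)(0−1) = 44/9
  ⇒ ω_s²/ω_c² = 44/9
Coupling ω_c² = ω_r¹ ⇒ overall = 110/73 × 44/9 = 4840/657

4840/657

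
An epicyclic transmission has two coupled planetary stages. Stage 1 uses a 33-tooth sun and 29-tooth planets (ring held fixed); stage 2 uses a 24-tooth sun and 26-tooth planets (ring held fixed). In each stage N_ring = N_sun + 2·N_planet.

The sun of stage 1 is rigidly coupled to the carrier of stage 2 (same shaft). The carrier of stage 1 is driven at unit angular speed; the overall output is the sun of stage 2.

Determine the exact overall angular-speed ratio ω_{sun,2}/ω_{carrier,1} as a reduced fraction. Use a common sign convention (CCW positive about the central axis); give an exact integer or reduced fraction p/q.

1550/99

Stage 1: N_ring = 33 + 2·29 = 91
Stage 1: 33(ω_s−ω_c) = −91(ω_r−ω_c),  ω_r=0, ω_c=1
Stage 1: ω_s = 1 − (91/33)(0−1) = 124/33
  ⇒ ω_s¹/ω_c¹ = 124/33
Stage 2: N_ring = 24 + 2·26 = 76
Stage 2: 24(ω_s−ω_c) = −76(ω_r−ω_c),  ω_r=0, ω_c=1
Stage 2: ω_s = 1 − (76/24)(0−1) = 25/6
  ⇒ ω_s²/ω_c² = 25/6
Coupling ω_c² = ω_s¹ ⇒ overall = 124/33 × 25/6 = 1550/99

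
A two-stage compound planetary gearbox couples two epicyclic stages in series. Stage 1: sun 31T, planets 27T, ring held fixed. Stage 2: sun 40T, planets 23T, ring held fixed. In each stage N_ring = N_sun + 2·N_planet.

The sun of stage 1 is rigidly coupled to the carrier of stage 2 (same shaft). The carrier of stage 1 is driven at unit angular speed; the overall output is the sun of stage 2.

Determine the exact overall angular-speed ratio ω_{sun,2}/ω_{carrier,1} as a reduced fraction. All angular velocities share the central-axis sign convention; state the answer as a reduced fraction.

1827/155

Stage 1: N_ring = 31 + 2·27 = 85
Stage 1: 31(ω_s−ω_c) = −85(ω_r−ω_c),  ω_r=0, ω_c=1
Stage 1: ω_s = 1 − (85/31)(0−1) = 116/31
  ⇒ ω_s¹/ω_c¹ = 116/31
Stage 2: N_ring = 40 + 2·23 = 86
Stage 2: 40(ω_s−ω_c) = −86(ω_r−ω_c),  ω_r=0, ω_c=1
Stage 2: ω_s = 1 − (86/40)(0−1) = 63/20
  ⇒ ω_s²/ω_c² = 63/20
Coupling ω_c² = ω_s¹ ⇒ overall = 116/31 × 63/20 = 1827/155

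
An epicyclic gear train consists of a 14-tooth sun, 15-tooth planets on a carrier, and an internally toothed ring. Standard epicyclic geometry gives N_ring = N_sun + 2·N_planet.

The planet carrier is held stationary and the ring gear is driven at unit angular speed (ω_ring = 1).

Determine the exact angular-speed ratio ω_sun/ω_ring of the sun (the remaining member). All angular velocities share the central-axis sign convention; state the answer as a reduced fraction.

N_ring = 14 + 2·15 = 44
14(ω_s−ω_c) = −44(ω_r−ω_c),  ω_c=0, ω_r=1
ω_s = 0 − (44/14)(1−0) = -22/7
ω_s/ω_r = -22/7

-22/7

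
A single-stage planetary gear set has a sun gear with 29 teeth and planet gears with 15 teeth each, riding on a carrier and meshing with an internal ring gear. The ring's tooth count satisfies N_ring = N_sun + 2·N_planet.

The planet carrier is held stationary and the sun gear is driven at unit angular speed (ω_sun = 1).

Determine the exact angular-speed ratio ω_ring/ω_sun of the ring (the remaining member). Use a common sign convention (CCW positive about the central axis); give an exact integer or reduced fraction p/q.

-29/59

N_ring = 29 + 2·15 = 59
29(ω_s−ω_c) = −59(ω_r−ω_c),  ω_c=0, ω_s=1
ω_r = 0 − (29/59)(1−0) = -29/59
ω_r/ω_s = -29/59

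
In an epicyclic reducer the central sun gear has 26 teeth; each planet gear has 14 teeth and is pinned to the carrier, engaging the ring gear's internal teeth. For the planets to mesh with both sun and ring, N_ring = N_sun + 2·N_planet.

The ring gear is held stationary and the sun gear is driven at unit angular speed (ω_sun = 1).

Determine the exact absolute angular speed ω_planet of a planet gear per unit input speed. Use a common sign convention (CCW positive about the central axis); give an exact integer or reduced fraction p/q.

N_ring = 26 + 2·14 = 54
26(ω_s−ω_c) = −54(ω_r−ω_c),  ω_r=0, ω_s=1
26(1−ω_c) = −54(0−ω_c)  ⇒  80ω_c = 26  ⇒  ω_c = 13/40
sun–planet: 26·(1−13/40) = −14·(ω_p−ω_c)  ⇒  ω_p−ω_c = −(26/14)·(27/40) = -351/280
ω_p = 13/40 − 351/280 = -13/14

-13/14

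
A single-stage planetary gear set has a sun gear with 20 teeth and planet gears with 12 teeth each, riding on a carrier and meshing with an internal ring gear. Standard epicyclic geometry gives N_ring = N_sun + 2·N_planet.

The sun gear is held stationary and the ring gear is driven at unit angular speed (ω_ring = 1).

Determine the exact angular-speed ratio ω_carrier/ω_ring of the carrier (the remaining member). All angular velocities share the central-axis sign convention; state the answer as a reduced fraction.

11/16

N_ring = 20 + 2·12 = 44
20(ω_s−ω_c) = −44(ω_r−ω_c),  ω_s=0, ω_r=1
20(0−ω_c) = −44(1−ω_c)  ⇒  64ω_c = 44  ⇒  ω_c = 11/16
ω_c/ω_r = 11/16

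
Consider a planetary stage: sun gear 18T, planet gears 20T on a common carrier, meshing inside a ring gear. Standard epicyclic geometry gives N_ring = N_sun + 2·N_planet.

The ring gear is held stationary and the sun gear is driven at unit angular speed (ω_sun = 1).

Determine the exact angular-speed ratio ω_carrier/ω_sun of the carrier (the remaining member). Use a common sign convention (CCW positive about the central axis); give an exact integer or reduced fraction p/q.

9/38

N_ring = 18 + 2·20 = 58
18(ω_s−ω_c) = −58(ω_r−ω_c),  ω_r=0, ω_s=1
18(1−ω_c) = −58(0−ω_c)  ⇒  76ω_c = 18  ⇒  ω_c = 9/38
ω_c/ω_s = 9/38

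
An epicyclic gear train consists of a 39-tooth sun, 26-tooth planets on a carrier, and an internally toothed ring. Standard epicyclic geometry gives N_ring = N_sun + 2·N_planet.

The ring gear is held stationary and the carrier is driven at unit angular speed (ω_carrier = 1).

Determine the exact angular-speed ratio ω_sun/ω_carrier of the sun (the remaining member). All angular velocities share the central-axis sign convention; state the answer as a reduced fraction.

N_ring = 39 + 2·26 = 91
39(ω_s−ω_c) = −91(ω_r−ω_c),  ω_r=0, ω_c=1
ω_s = 1 − (91/39)(0−1) = 10/3
ω_s/ω_c = 10/3

10/3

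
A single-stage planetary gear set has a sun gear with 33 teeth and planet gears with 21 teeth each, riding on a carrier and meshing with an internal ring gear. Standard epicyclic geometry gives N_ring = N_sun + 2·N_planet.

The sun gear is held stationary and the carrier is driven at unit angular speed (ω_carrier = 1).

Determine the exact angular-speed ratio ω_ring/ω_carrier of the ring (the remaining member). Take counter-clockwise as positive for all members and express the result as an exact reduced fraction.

N_ring = 33 + 2·21 = 75
33(ω_s−ω_c) = −75(ω_r−ω_c),  ω_s=0, ω_c=1
ω_r = 1 − (33/75)(0−1) = 36/25
ω_r/ω_c = 36/25

36/25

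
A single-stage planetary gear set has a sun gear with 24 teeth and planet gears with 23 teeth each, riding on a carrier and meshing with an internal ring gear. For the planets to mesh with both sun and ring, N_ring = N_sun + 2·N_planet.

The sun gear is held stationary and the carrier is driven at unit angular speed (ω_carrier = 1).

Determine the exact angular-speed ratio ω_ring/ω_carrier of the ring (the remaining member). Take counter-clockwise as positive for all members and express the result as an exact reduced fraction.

N_ring = 24 + 2·23 = 70
24(ω_s−ω_c) = −70(ω_r−ω_c),  ω_s=0, ω_c=1
ω_r = 1 − (24/70)(0−1) = 47/35
ω_r/ω_c = 47/35

47/35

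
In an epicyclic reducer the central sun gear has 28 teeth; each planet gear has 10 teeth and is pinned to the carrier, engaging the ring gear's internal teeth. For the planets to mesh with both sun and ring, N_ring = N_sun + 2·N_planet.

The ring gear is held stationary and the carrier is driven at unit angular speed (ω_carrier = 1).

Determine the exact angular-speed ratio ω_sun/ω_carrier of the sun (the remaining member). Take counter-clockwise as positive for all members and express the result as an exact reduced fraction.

N_ring = 28 + 2·10 = 48
28(ω_s−ω_c) = −48(ω_r−ω_c),  ω_r=0, ω_c=1
ω_s = 1 − (48/28)(0−1) = 19/7
ω_s/ω_c = 19/7

19/7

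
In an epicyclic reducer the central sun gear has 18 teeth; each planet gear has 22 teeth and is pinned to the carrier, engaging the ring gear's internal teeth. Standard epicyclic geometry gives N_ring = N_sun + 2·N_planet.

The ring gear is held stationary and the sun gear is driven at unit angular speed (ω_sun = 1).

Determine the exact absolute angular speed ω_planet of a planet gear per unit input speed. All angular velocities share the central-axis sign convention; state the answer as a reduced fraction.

N_ring = 18 + 2·22 = 62
18(ω_s−ω_c) = −62(ω_r−ω_c),  ω_r=0, ω_s=1
18(1−ω_c) = −62(0−ω_c)  ⇒  80ω_c = 18  ⇒  ω_c = 9/40
sun–planet: 18·(1−9/40) = −22·(ω_p−ω_c)  ⇒  ω_p−ω_c = −(18/22)·(31/40) = -279/440
ω_p = 9/40 − 279/440 = -9/22

-9/22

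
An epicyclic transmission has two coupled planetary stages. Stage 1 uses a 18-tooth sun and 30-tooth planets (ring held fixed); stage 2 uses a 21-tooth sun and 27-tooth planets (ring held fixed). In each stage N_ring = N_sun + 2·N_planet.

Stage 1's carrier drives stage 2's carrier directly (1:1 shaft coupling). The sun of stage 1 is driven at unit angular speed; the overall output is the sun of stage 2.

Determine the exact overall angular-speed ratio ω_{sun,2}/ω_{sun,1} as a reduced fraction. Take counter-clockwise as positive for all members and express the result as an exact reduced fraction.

6/7

Stage 1: N_ring = 18 + 2·30 = 78
Stage 1: 18(ω_s−ω_c) = −78(ω_r−ω_c),  ω_r=0, ω_s=1
Stage 1: 18(1−ω_c) = −78(0−ω_c)  ⇒  96ω_c = 18  ⇒  ω_c = 3/16
  ⇒ ω_c¹/ω_s¹ = 3/16
Stage 2: N_ring = 21 + 2·27 = 75
Stage 2: 21(ω_s−ω_c) = −75(ω_r−ω_c),  ω_r=0, ω_c=1
Stage 2: ω_s = 1 − (75/21)(0−1) = 32/7
  ⇒ ω_s²/ω_c² = 32/7
Coupling ω_c² = ω_c¹ ⇒ overall = 3/16 × 32/7 = 6/7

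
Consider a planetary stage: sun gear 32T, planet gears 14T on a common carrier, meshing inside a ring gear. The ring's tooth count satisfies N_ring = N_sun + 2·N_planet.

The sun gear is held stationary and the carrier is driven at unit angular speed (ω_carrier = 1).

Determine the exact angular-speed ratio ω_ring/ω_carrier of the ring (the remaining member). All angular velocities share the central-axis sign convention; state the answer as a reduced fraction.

N_ring = 32 + 2·14 = 60
32(ω_s−ω_c) = −60(ω_r−ω_c),  ω_s=0, ω_c=1
ω_r = 1 − (32/60)(0−1) = 23/15
ω_r/ω_c = 23/15

23/15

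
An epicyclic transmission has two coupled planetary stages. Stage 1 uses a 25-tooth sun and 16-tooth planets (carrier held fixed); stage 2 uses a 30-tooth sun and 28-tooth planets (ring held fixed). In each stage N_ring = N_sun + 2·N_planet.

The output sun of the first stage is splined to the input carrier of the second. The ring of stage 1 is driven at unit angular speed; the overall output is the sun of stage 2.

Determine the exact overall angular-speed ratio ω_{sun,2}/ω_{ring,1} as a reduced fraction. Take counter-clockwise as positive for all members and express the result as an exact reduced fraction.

-1102/125

Stage 1: N_ring = 25 + 2·16 = 57
Stage 1: 25(ω_s−ω_c) = −57(ω_r−ω_c),  ω_c=0, ω_r=1
Stage 1: ω_s = 0 − (57/25)(1−0) = -57/25
  ⇒ ω_s¹/ω_r¹ = -57/25
Stage 2: N_ring = 30 + 2·28 = 86
Stage 2: 30(ω_s−ω_c) = −86(ω_r−ω_c),  ω_r=0, ω_c=1
Stage 2: ω_s = 1 − (86/30)(0−1) = 58/15
  ⇒ ω_s²/ω_c² = 58/15
Coupling ω_c² = ω_s¹ ⇒ overall = -57/25 × 58/15 = -1102/125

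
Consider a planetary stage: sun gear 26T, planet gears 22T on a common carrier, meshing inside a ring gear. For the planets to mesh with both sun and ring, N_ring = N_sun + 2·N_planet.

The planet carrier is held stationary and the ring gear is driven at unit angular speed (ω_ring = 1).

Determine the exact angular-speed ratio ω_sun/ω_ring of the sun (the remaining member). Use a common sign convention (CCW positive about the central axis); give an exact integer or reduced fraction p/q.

N_ring = 26 + 2·22 = 70
26(ω_s−ω_c) = −70(ω_r−ω_c),  ω_c=0, ω_r=1
ω_s = 0 − (70/26)(1−0) = -35/13
ω_s/ω_r = -35/13

-35/13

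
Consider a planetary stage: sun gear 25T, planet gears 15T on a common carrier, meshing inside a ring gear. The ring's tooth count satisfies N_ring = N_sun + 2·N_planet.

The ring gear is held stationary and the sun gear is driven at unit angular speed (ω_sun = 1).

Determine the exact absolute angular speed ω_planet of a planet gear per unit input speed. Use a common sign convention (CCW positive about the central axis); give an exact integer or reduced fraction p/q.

N_ring = 25 + 2·15 = 55
25(ω_s−ω_c) = −55(ω_r−ω_c),  ω_r=0, ω_s=1
25(1−ω_c) = −55(0−ω_c)  ⇒  80ω_c = 25  ⇒  ω_c = 5/16
sun–planet: 25·(1−5/16) = −15·(ω_p−ω_c)  ⇒  ω_p−ω_c = −(25/15)·(11/16) = -55/48
ω_p = 5/16 − 55/48 = -5/6

-5/6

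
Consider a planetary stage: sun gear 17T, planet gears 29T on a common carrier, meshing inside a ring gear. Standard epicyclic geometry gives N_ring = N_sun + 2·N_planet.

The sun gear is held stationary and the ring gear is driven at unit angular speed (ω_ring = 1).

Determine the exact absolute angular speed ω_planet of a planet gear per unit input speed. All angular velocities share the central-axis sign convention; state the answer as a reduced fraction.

N_ring = 17 + 2·29 = 75
17(ω_s−ω_c) = −75(ω_r−ω_c),  ω_s=0, ω_r=1
17(0−ω_c) = −75(1−ω_c)  ⇒  92ω_c = 75  ⇒  ω_c = 75/92
sun–planet: 17·(0−75/92) = −29·(ω_p−ω_c)  ⇒  ω_p−ω_c = −(17/29)·(-75/92) = 1275/2668
ω_p = 75/92 + 1275/2668 = 75/58

75/58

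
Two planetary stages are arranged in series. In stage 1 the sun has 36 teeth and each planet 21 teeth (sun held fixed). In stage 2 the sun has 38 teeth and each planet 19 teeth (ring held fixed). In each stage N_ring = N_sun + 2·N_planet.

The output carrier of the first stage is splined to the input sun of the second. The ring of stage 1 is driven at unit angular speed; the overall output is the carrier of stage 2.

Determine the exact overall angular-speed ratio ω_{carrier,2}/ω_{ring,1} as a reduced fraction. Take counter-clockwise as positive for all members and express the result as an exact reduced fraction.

Stage 1: N_ring = 36 + 2·21 = 78
Stage 1: 36(ω_s−ω_c) = −78(ω_r−ω_c),  ω_s=0, ω_r=1
Stage 1: 36(0−ω_c) = −78(1−ω_c)  ⇒  114ω_c = 78  ⇒  ω_c = 13/19
  ⇒ ω_c¹/ω_r¹ = 13/19
Stage 2: N_ring = 38 + 2·19 = 76
Stage 2: 38(ω_s−ω_c) = −76(ω_r−ω_c),  ω_r=0, ω_s=1
Stage 2: 38(1−ω_c) = −76(0−ω_c)  ⇒  114ω_c = 38  ⇒  ω_c = 1/3
  ⇒ ω_c²/ω_s² = 1/3
Coupling ω_s² = ω_c¹ ⇒ overall = 13/19 × 1/3 = 13/57

13/57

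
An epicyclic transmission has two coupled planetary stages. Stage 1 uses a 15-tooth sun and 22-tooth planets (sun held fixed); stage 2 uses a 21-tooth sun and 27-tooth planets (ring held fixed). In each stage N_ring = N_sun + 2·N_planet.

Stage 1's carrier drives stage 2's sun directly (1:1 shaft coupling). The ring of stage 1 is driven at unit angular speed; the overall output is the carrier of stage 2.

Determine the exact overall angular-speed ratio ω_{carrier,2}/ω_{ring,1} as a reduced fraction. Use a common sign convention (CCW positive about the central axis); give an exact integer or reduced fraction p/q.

413/2368

Stage 1: N_ring = 15 + 2·22 = 59
Stage 1: 15(ω_s−ω_c) = −59(ω_r−ω_c),  ω_s=0, ω_r=1
Stage 1: 15(0−ω_c) = −59(1−ω_c)  ⇒  74ω_c = 59  ⇒  ω_c = 59/74
  ⇒ ω_c¹/ω_r¹ = 59/74
Stage 2: N_ring = 21 + 2·27 = 75
Stage 2: 21(ω_s−ω_c) = −75(ω_r−ω_c),  ω_r=0, ω_s=1
Stage 2: 21(1−ω_c) = −75(0−ω_c)  ⇒  96ω_c = 21  ⇒  ω_c = 7/32
  ⇒ ω_c²/ω_s² = 7/32
Coupling ω_s² = ω_c¹ ⇒ overall = 59/74 × 7/32 = 413/2368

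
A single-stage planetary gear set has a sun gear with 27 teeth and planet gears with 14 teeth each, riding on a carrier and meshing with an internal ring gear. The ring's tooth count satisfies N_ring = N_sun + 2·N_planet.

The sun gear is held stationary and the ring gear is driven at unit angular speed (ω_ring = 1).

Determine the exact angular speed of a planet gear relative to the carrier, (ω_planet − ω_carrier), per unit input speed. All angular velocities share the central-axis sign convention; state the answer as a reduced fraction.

1485/1148

N_ring = 27 + 2·14 = 55
27(ω_s−ω_c) = −55(ω_r−ω_c),  ω_s=0, ω_r=1
27(0−ω_c) = −55(1−ω_c)  ⇒  82ω_c = 55  ⇒  ω_c = 55/82
sun–planet: 27·(0−55/82) = −14·(ω_p−ω_c)  ⇒  ω_p−ω_c = −(27/14)·(-55/82) = 1485/1148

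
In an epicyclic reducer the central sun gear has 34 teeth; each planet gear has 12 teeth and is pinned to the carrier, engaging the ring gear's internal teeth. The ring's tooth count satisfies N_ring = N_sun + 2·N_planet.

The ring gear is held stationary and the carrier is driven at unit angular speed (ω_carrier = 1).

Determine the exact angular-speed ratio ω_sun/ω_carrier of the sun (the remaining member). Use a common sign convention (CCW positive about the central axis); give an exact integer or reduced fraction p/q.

46/17

N_ring = 34 + 2·12 = 58
34(ω_s−ω_c) = −58(ω_r−ω_c),  ω_r=0, ω_c=1
ω_s = 1 − (58/34)(0−1) = 46/17
ω_s/ω_c = 46/17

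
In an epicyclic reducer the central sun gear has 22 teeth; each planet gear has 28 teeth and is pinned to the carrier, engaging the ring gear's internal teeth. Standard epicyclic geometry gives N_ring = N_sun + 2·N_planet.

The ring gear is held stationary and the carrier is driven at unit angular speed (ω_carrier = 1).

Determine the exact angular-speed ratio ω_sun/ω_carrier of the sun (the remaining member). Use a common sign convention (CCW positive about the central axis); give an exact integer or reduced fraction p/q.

50/11

N_ring = 22 + 2·28 = 78
22(ω_s−ω_c) = −78(ω_r−ω_c),  ω_r=0, ω_c=1
ω_s = 1 − (78/22)(0−1) = 50/11
ω_s/ω_c = 50/11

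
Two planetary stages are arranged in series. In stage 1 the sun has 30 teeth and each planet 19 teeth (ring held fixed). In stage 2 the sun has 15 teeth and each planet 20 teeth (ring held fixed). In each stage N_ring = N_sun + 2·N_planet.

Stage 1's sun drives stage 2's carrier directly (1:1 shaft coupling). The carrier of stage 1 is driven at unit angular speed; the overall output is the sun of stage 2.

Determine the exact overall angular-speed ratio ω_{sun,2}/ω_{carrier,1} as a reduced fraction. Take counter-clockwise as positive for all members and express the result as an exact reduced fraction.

686/45

Stage 1: N_ring = 30 + 2·19 = 68
Stage 1: 30(ω_s−ω_c) = −68(ω_r−ω_c),  ω_r=0, ω_c=1
Stage 1: ω_s = 1 − (68/30)(0−1) = 49/15
  ⇒ ω_s¹/ω_c¹ = 49/15
Stage 2: N_ring = 15 + 2·20 = 55
Stage 2: 15(ω_s−ω_c) = −55(ω_r−ω_c),  ω_r=0, ω_c=1
Stage 2: ω_s = 1 − (55/15)(0−1) = 14/3
  ⇒ ω_s²/ω_c² = 14/3
Coupling ω_c² = ω_s¹ ⇒ overall = 49/15 × 14/3 = 686/45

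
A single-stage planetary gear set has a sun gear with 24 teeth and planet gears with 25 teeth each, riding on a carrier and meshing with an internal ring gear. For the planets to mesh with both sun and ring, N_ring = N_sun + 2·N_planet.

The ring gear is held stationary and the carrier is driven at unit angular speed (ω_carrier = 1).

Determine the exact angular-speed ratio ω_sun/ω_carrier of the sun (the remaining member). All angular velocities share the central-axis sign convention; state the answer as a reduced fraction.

N_ring = 24 + 2·25 = 74
24(ω_s−ω_c) = −74(ω_r−ω_c),  ω_r=0, ω_c=1
ω_s = 1 − (74/24)(0−1) = 49/12
ω_s/ω_c = 49/12

49/12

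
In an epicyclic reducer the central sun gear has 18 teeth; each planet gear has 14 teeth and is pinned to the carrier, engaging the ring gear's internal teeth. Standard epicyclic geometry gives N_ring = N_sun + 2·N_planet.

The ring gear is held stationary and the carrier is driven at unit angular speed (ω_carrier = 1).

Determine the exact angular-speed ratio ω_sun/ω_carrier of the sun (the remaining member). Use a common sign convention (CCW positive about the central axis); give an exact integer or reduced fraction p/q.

N_ring = 18 + 2·14 = 46
18(ω_s−ω_c) = −46(ω_r−ω_c),  ω_r=0, ω_c=1
ω_s = 1 − (46/18)(0−1) = 32/9
ω_s/ω_c = 32/9

32/9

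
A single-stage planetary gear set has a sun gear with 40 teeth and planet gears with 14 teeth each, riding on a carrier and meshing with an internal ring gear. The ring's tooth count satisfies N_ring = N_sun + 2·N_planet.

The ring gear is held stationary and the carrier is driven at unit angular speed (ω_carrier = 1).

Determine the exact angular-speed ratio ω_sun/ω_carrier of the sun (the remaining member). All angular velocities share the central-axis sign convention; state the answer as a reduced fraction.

27/10

N_ring = 40 + 2·14 = 68
40(ω_s−ω_c) = −68(ω_r−ω_c),  ω_r=0, ω_c=1
ω_s = 1 − (68/40)(0−1) = 27/10
ω_s/ω_c = 27/10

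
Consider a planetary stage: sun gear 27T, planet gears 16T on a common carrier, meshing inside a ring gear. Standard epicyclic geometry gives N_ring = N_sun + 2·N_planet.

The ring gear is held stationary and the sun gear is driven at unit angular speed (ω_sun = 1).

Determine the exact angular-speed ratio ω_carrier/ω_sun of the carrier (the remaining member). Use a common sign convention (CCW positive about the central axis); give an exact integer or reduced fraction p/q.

27/86

N_ring = 27 + 2·16 = 59
27(ω_s−ω_c) = −59(ω_r−ω_c),  ω_r=0, ω_s=1
27(1−ω_c) = −59(0−ω_c)  ⇒  86ω_c = 27  ⇒  ω_c = 27/86
ω_c/ω_s = 27/86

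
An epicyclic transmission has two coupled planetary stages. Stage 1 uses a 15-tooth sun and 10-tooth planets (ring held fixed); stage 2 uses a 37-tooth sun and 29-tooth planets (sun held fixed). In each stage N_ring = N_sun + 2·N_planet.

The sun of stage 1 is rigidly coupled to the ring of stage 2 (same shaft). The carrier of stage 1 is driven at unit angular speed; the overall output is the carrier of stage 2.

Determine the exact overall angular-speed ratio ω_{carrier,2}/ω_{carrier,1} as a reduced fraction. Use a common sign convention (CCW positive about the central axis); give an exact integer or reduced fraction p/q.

Stage 1: N_ring = 15 + 2·10 = 35
Stage 1: 15(ω_s−ω_c) = −35(ω_r−ω_c),  ω_r=0, ω_c=1
Stage 1: ω_s = 1 − (35/15)(0−1) = 10/3
  ⇒ ω_s¹/ω_c¹ = 10/3
Stage 2: N_ring = 37 + 2·29 = 95
Stage 2: 37(ω_s−ω_c) = −95(ω_r−ω_c),  ω_s=0, ω_r=1
Stage 2: 37(0−ω_c) = −95(1−ω_c)  ⇒  132ω_c = 95  ⇒  ω_c = 95/132
  ⇒ ω_c²/ω_r² = 95/132
Coupling ω_r² = ω_s¹ ⇒ overall = 10/3 × 95/132 = 475/198

475/198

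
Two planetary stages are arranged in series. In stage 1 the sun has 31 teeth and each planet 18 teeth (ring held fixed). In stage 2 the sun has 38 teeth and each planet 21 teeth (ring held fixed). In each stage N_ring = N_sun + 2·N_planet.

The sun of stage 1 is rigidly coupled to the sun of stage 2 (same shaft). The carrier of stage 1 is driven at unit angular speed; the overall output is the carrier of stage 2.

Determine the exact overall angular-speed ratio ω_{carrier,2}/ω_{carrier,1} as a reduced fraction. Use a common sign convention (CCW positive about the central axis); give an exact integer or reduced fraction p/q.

Stage 1: N_ring = 31 + 2·18 = 67
Stage 1: 31(ω_s−ω_c) = −67(ω_r−ω_c),  ω_r=0, ω_c=1
Stage 1: ω_s = 1 − (67/31)(0−1) = 98/31
  ⇒ ω_s¹/ω_c¹ = 98/31
Stage 2: N_ring = 38 + 2·21 = 80
Stage 2: 38(ω_s−ω_c) = −80(ω_r−ω_c),  ω_r=0, ω_s=1
Stage 2: 38(1−ω_c) = −80(0−ω_c)  ⇒  118ω_c = 38  ⇒  ω_c = 19/59
  ⇒ ω_c²/ω_s² = 19/59
Coupling ω_s² = ω_s¹ ⇒ overall = 98/31 × 19/59 = 1862/1829

1862/1829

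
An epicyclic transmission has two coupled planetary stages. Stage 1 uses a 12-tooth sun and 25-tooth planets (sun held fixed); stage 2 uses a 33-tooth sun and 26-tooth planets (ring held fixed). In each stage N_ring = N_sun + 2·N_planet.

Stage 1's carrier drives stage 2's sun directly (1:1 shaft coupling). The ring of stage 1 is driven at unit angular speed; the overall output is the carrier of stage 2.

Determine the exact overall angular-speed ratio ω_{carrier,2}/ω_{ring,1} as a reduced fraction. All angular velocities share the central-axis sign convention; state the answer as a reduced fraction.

Stage 1: N_ring = 12 + 2·25 = 62
Stage 1: 12(ω_s−ω_c) = −62(ω_r−ω_c),  ω_s=0, ω_r=1
Stage 1: 12(0−ω_c) = −62(1−ω_c)  ⇒  74ω_c = 62  ⇒  ω_c = 31/37
  ⇒ ω_c¹/ω_r¹ = 31/37
Stage 2: N_ring = 33 + 2·26 = 85
Stage 2: 33(ω_s−ω_c) = −85(ω_r−ω_c),  ω_r=0, ω_s=1
Stage 2: 33(1−ω_c) = −85(0−ω_c)  ⇒  118ω_c = 33  ⇒  ω_c = 33/118
  ⇒ ω_c²/ω_s² = 33/118
Coupling ω_s² = ω_c¹ ⇒ overall = 31/37 × 33/118 = 1023/4366

1023/4366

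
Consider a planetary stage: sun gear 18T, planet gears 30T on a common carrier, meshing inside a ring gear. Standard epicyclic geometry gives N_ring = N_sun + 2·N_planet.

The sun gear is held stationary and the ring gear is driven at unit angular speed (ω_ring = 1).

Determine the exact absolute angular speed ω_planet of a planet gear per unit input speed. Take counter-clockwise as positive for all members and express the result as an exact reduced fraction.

13/10

N_ring = 18 + 2·30 = 78
18(ω_s−ω_c) = −78(ω_r−ω_c),  ω_s=0, ω_r=1
18(0−ω_c) = −78(1−ω_c)  ⇒  96ω_c = 78  ⇒  ω_c = 13/16
sun–planet: 18·(0−13/16) = −30·(ω_p−ω_c)  ⇒  ω_p−ω_c = −(18/30)·(-13/16) = 39/80
ω_p = 13/16 + 39/80 = 13/10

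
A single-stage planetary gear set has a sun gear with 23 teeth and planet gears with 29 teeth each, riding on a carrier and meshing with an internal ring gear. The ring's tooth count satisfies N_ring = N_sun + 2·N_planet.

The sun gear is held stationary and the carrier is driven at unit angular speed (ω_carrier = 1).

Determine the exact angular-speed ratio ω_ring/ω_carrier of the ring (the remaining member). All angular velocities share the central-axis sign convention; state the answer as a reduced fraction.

N_ring = 23 + 2·29 = 81
23(ω_s−ω_c) = −81(ω_r−ω_c),  ω_s=0, ω_c=1
ω_r = 1 − (23/81)(0−1) = 104/81
ω_r/ω_c = 104/81

104/81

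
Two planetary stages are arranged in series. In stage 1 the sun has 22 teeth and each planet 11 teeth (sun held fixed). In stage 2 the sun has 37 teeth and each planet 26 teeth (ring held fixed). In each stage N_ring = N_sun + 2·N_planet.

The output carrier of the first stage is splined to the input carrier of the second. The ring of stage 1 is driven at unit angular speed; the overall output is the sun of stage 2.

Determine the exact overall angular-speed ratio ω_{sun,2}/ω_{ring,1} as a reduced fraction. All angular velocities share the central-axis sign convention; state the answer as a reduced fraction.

84/37

Stage 1: N_ring = 22 + 2·11 = 44
Stage 1: 22(ω_s−ω_c) = −44(ω_r−ω_c),  ω_s=0, ω_r=1
Stage 1: 22(0−ω_c) = −44(1−ω_c)  ⇒  66ω_c = 44  ⇒  ω_c = 2/3
  ⇒ ω_c¹/ω_r¹ = 2/3
Stage 2: N_ring = 37 + 2·26 = 89
Stage 2: 37(ω_s−ω_c) = −89(ω_r−ω_c),  ω_r=0, ω_c=1
Stage 2: ω_s = 1 − (89/37)(0−1) = 126/37
  ⇒ ω_s²/ω_c² = 126/37
Coupling ω_c² = ω_c¹ ⇒ overall = 2/3 × 126/37 = 84/37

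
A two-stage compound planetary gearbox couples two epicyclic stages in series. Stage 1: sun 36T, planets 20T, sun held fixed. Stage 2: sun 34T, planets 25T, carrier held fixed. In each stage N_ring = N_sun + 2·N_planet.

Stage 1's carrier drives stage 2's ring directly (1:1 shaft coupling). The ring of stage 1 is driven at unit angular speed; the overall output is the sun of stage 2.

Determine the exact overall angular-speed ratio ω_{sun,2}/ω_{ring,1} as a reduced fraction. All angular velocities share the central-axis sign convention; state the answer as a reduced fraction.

Stage 1: N_ring = 36 + 2·20 = 76
Stage 1: 36(ω_s−ω_c) = −76(ω_r−ω_c),  ω_s=0, ω_r=1
Stage 1: 36(0−ω_c) = −76(1−ω_c)  ⇒  112ω_c = 76  ⇒  ω_c = 19/28
  ⇒ ω_c¹/ω_r¹ = 19/28
Stage 2: N_ring = 34 + 2·25 = 84
Stage 2: 34(ω_s−ω_c) = −84(ω_r−ω_c),  ω_c=0, ω_r=1
Stage 2: ω_s = 0 − (84/34)(1−0) = -42/17
  ⇒ ω_s²/ω_r² = -42/17
Coupling ω_r² = ω_c¹ ⇒ overall = 19/28 × -42/17 = -57/34

-57/34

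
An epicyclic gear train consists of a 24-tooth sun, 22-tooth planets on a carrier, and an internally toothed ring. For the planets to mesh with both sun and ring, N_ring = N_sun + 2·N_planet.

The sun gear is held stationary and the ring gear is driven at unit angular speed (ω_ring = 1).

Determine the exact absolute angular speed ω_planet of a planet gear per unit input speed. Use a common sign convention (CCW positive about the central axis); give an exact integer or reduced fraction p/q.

N_ring = 24 + 2·22 = 68
24(ω_s−ω_c) = −68(ω_r−ω_c),  ω_s=0, ω_r=1
24(0−ω_c) = −68(1−ω_c)  ⇒  92ω_c = 68  ⇒  ω_c = 17/23
sun–planet: 24·(0−17/23) = −22·(ω_p−ω_c)  ⇒  ω_p−ω_c = −(24/22)·(-17/23) = 204/253
ω_p = 17/23 + 204/253 = 17/11

17/11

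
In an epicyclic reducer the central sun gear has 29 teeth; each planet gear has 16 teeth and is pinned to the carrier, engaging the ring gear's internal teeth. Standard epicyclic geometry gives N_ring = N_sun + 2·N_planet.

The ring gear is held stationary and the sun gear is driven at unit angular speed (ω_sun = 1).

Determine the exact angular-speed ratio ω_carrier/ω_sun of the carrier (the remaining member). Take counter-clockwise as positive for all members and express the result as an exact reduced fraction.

N_ring = 29 + 2·16 = 61
29(ω_s−ω_c) = −61(ω_r−ω_c),  ω_r=0, ω_s=1
29(1−ω_c) = −61(0−ω_c)  ⇒  90ω_c = 29  ⇒  ω_c = 29/90
ω_c/ω_s = 29/90

29/90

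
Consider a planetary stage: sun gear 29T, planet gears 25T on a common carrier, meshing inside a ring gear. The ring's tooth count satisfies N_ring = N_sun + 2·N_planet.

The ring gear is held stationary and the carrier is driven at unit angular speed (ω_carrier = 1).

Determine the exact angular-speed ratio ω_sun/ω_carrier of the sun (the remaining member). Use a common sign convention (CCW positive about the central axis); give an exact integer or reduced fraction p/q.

108/29

N_ring = 29 + 2·25 = 79
29(ω_s−ω_c) = −79(ω_r−ω_c),  ω_r=0, ω_c=1
ω_s = 1 − (79/29)(0−1) = 108/29
ω_s/ω_c = 108/29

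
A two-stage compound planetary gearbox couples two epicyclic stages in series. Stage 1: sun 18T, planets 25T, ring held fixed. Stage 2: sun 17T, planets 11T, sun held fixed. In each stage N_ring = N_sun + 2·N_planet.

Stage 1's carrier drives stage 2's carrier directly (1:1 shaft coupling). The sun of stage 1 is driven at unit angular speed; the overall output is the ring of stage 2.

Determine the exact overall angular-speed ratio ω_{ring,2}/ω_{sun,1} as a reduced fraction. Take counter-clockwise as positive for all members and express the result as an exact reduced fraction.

Stage 1: N_ring = 18 + 2·25 = 68
Stage 1: 18(ω_s−ω_c) = −68(ω_r−ω_c),  ω_r=0, ω_s=1
Stage 1: 18(1−ω_c) = −68(0−ω_c)  ⇒  86ω_c = 18  ⇒  ω_c = 9/43
  ⇒ ω_c¹/ω_s¹ = 9/43
Stage 2: N_ring = 17 + 2·11 = 39
Stage 2: 17(ω_s−ω_c) = −39(ω_r−ω_c),  ω_s=0, ω_c=1
Stage 2: ω_r = 1 − (17/39)(0−1) = 56/39
  ⇒ ω_r²/ω_c² = 56/39
Coupling ω_c² = ω_c¹ ⇒ overall = 9/43 × 56/39 = 168/559

168/559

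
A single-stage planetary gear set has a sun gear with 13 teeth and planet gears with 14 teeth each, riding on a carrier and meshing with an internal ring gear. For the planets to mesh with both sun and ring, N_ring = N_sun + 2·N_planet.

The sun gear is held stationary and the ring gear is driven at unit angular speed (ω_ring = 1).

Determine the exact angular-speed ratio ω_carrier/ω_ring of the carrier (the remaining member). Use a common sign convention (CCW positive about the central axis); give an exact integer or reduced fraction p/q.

41/54

N_ring = 13 + 2·14 = 41
13(ω_s−ω_c) = −41(ω_r−ω_c),  ω_s=0, ω_r=1
13(0−ω_c) = −41(1−ω_c)  ⇒  54ω_c = 41  ⇒  ω_c = 41/54
ω_c/ω_r = 41/54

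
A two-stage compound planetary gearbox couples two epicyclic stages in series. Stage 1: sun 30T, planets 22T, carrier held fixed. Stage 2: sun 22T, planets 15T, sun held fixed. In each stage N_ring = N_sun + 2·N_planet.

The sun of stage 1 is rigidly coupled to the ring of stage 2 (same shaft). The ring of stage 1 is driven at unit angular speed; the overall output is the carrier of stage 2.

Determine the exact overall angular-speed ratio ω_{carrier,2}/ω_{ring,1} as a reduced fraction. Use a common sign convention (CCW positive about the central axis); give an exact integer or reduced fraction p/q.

Stage 1: N_ring = 30 + 2·22 = 74
Stage 1: 30(ω_s−ω_c) = −74(ω_r−ω_c),  ω_c=0, ω_r=1
Stage 1: ω_s = 0 − (74/30)(1−0) = -37/15
  ⇒ ω_s¹/ω_r¹ = -37/15
Stage 2: N_ring = 22 + 2·15 = 52
Stage 2: 22(ω_s−ω_c) = −52(ω_r−ω_c),  ω_s=0, ω_r=1
Stage 2: 22(0−ω_c) = −52(1−ω_c)  ⇒  74ω_c = 52  ⇒  ω_c = 26/37
  ⇒ ω_c²/ω_r² = 26/37
Coupling ω_r² = ω_s¹ ⇒ overall = -37/15 × 26/37 = -26/15

-26/15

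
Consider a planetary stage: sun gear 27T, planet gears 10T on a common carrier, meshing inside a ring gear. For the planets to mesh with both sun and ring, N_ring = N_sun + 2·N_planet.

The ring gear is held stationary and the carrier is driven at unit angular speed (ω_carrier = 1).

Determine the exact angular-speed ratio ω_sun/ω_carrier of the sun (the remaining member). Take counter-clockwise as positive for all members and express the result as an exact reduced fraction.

N_ring = 27 + 2·10 = 47
27(ω_s−ω_c) = −47(ω_r−ω_c),  ω_r=0, ω_c=1
ω_s = 1 − (47/27)(0−1) = 74/27
ω_s/ω_c = 74/27

74/27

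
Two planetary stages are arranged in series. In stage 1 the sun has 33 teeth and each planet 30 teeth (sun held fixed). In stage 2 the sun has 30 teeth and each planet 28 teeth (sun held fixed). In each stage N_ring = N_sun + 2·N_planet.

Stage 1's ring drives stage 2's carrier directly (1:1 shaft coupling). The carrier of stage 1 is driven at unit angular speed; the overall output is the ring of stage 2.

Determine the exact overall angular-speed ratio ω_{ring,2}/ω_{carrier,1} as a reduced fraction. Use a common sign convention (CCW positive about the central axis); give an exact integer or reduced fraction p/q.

Stage 1: N_ring = 33 + 2·30 = 93
Stage 1: 33(ω_s−ω_c) = −93(ω_r−ω_c),  ω_s=0, ω_c=1
Stage 1: ω_r = 1 − (33/93)(0−1) = 42/31
  ⇒ ω_r¹/ω_c¹ = 42/31
Stage 2: N_ring = 30 + 2·28 = 86
Stage 2: 30(ω_s−ω_c) = −86(ω_r−ω_c),  ω_s=0, ω_c=1
Stage 2: ω_r = 1 − (30/86)(0−1) = 58/43
  ⇒ ω_r²/ω_c² = 58/43
Coupling ω_c² = ω_r¹ ⇒ overall = 42/31 × 58/43 = 2436/1333

2436/1333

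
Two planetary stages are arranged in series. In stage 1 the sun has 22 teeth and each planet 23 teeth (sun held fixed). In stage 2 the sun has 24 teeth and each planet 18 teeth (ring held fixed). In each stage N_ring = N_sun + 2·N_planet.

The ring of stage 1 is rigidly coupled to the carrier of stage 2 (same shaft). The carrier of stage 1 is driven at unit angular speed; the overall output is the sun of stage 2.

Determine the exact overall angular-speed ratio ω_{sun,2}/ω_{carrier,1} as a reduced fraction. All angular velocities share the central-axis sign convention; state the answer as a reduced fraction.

Stage 1: N_ring = 22 + 2·23 = 68
Stage 1: 22(ω_s−ω_c) = −68(ω_r−ω_c),  ω_s=0, ω_c=1
Stage 1: ω_r = 1 − (22/68)(0−1) = 45/34
  ⇒ ω_r¹/ω_c¹ = 45/34
Stage 2: N_ring = 24 + 2·18 = 60
Stage 2: 24(ω_s−ω_c) = −60(ω_r−ω_c),  ω_r=0, ω_c=1
Stage 2: ω_s = 1 − (60/24)(0−1) = 7/2
  ⇒ ω_s²/ω_c² = 7/2
Coupling ω_c² = ω_r¹ ⇒ overall = 45/34 × 7/2 = 315/68

315/68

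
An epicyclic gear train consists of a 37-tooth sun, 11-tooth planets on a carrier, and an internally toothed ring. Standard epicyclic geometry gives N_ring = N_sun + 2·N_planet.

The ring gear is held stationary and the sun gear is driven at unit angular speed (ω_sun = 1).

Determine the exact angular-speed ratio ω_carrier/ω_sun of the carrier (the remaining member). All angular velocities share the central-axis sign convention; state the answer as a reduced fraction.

N_ring = 37 + 2·11 = 59
37(ω_s−ω_c) = −59(ω_r−ω_c),  ω_r=0, ω_s=1
37(1−ω_c) = −59(0−ω_c)  ⇒  96ω_c = 37  ⇒  ω_c = 37/96
ω_c/ω_s = 37/96

37/96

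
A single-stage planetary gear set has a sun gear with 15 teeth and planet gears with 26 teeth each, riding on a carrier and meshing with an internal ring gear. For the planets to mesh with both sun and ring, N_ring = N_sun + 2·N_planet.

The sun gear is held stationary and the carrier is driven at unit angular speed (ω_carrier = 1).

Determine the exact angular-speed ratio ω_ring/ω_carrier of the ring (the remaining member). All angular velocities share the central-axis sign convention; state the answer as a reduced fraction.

82/67

N_ring = 15 + 2·26 = 67
15(ω_s−ω_c) = −67(ω_r−ω_c),  ω_s=0, ω_c=1
ω_r = 1 − (15/67)(0−1) = 82/67
ω_r/ω_c = 82/67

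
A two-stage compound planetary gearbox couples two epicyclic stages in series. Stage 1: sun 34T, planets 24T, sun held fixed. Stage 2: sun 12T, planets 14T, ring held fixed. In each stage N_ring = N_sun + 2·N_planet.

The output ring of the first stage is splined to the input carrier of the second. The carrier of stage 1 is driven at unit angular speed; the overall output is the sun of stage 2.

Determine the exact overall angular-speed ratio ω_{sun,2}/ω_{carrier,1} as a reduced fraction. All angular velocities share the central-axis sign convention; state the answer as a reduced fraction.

Stage 1: N_ring = 34 + 2·24 = 82
Stage 1: 34(ω_s−ω_c) = −82(ω_r−ω_c),  ω_s=0, ω_c=1
Stage 1: ω_r = 1 − (34/82)(0−1) = 58/41
  ⇒ ω_r¹/ω_c¹ = 58/41
Stage 2: N_ring = 12 + 2·14 = 40
Stage 2: 12(ω_s−ω_c) = −40(ω_r−ω_c),  ω_r=0, ω_c=1
Stage 2: ω_s = 1 − (40/12)(0−1) = 13/3
  ⇒ ω_s²/ω_c² = 13/3
Coupling ω_c² = ω_r¹ ⇒ overall = 58/41 × 13/3 = 754/123

754/123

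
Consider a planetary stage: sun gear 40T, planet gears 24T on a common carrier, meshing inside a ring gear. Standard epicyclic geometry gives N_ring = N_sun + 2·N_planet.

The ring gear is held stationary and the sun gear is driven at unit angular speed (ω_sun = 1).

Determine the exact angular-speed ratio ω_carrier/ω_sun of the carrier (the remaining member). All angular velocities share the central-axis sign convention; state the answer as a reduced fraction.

N_ring = 40 + 2·24 = 88
40(ω_s−ω_c) = −88(ω_r−ω_c),  ω_r=0, ω_s=1
40(1−ω_c) = −88(0−ω_c)  ⇒  128ω_c = 40  ⇒  ω_c = 5/16
ω_c/ω_s = 5/16

5/16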